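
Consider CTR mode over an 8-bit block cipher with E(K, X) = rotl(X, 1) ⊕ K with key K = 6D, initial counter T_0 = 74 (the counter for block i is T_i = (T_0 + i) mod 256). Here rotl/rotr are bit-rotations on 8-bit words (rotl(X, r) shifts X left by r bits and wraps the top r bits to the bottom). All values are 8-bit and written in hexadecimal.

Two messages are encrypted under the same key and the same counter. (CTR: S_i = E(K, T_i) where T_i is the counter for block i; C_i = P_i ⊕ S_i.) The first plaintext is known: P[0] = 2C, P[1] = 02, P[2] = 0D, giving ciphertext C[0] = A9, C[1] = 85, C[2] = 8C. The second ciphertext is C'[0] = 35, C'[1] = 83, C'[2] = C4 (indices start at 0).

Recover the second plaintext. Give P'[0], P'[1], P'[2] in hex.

P'[0] = B0, P'[1] = 04, P'[2] = 45

In CTR with a reused counter, both messages share the same keystream S_i, so C_i ⊕ C'_i = P_i ⊕ P'_i and thus P'_i = P_i ⊕ C_i ⊕ C'_i.
P'[0]: 2C ⊕ A9 ⊕ 35 = B0.
P'[1]: 02 ⊕ 85 ⊕ 83 = 04.
P'[2]: 0D ⊕ 8C ⊕ C4 = 45.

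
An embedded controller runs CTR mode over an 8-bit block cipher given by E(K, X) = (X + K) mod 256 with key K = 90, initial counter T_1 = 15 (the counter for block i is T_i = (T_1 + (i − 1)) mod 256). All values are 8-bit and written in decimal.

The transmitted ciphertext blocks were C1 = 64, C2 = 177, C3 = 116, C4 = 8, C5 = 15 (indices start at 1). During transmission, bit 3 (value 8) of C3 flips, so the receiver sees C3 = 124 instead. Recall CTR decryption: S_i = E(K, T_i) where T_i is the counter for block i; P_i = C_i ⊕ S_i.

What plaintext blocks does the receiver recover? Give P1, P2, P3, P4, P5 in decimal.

Only C3 changed, to 124. In CTR, a change in C_i flips the same bit in P_i only; the keystream is unaffected. Decrypting the received ciphertext:
P1: T = 15, S = E(K, T) = 105; 64 ⊕ 105 = 41.
P2: T = 16, S = E(K, T) = 106; 177 ⊕ 106 = 219.
P3: T = 17, S = E(K, T) = 107; 124 ⊕ 107 = 23.
P4: T = 18, S = E(K, T) = 108; 8 ⊕ 108 = 100.
P5: T = 19, S = E(K, T) = 109; 15 ⊕ 109 = 98.
Blocks that differ from the original plaintext: P3.

P1 = 41, P2 = 219, P3 = 23, P4 = 100, P5 = 98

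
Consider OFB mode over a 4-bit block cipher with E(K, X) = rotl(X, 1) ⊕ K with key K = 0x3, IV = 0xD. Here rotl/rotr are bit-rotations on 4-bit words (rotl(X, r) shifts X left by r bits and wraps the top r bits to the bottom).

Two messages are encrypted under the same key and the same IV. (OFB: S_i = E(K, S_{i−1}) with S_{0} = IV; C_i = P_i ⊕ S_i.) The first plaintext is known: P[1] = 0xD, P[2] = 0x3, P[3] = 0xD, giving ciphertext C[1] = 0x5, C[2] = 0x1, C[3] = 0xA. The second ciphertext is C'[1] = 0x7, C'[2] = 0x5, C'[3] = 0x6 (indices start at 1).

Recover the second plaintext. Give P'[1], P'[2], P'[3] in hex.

P'[1] = 0xF, P'[2] = 0x7, P'[3] = 0x1

In OFB with a reused IV, both messages share the same keystream S_i, so C_i ⊕ C'_i = P_i ⊕ P'_i and thus P'_i = P_i ⊕ C_i ⊕ C'_i.
P'[1]: 0xD ⊕ 0x5 ⊕ 0x7 = 0xF.
P'[2]: 0x3 ⊕ 0x1 ⊕ 0x5 = 0x7.
P'[3]: 0xD ⊕ 0xA ⊕ 0x6 = 0x1.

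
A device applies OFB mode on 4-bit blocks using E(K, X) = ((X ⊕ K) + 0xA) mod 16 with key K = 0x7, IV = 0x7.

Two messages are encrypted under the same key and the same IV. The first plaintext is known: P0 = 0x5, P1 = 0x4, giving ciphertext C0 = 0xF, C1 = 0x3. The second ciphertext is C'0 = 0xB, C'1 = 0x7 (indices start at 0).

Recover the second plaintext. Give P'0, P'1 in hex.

P'0 = 0x1, P'1 = 0x0

In OFB with a reused IV, both messages share the same keystream S_i, so C_i ⊕ C'_i = P_i ⊕ P'_i and thus P'_i = P_i ⊕ C_i ⊕ C'_i.
P'0: 0x5 ⊕ 0xF ⊕ 0xB = 0x1.
P'1: 0x4 ⊕ 0x3 ⊕ 0x7 = 0x0.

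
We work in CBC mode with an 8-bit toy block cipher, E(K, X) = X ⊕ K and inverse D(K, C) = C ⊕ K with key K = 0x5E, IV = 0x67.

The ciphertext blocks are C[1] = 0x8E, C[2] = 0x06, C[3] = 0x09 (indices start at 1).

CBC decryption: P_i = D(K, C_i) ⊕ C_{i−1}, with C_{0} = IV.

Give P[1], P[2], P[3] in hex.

P[1]: D(K, 0x8E) = 0xD0; 0xD0 ⊕ 0x67 = 0xB7.
P[2]: D(K, 0x06) = 0x58; 0x58 ⊕ 0x8E = 0xD6.
P[3]: D(K, 0x09) = 0x57; 0x57 ⊕ 0x06 = 0x51.

P[1] = 0xB7, P[2] = 0xD6, P[3] = 0x51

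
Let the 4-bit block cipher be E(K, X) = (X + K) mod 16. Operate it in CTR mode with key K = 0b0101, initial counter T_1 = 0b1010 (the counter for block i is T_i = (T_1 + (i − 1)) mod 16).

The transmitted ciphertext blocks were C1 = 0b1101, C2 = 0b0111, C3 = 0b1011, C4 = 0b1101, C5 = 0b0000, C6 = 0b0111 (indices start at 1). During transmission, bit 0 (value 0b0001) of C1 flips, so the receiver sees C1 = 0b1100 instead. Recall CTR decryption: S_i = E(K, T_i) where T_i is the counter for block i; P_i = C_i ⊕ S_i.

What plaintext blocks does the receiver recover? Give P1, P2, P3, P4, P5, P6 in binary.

P1 = 0b0011, P2 = 0b0111, P3 = 0b1010, P4 = 0b1111, P5 = 0b0011, P6 = 0b0011

Only C1 changed, to 0b1100. In CTR, a change in C_i flips the same bit in P_i only; the keystream is unaffected. Decrypting the received ciphertext:
P1: T = 0b1010, S = E(K, T) = 0b1111; 0b1100 ⊕ 0b1111 = 0b0011.
P2: T = 0b1011, S = E(K, T) = 0b0000; 0b0111 ⊕ 0b0000 = 0b0111.
P3: T = 0b1100, S = E(K, T) = 0b0001; 0b1011 ⊕ 0b0001 = 0b1010.
P4: T = 0b1101, S = E(K, T) = 0b0010; 0b1101 ⊕ 0b0010 = 0b1111.
P5: T = 0b1110, S = E(K, T) = 0b0011; 0b0000 ⊕ 0b0011 = 0b0011.
P6: T = 0b1111, S = E(K, T) = 0b0100; 0b0111 ⊕ 0b0100 = 0b0011.
Blocks that differ from the original plaintext: P1.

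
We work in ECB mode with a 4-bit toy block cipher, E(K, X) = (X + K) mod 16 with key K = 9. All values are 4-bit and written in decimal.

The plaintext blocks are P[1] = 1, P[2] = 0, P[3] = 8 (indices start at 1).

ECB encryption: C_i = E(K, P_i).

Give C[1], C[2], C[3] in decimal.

C[1] = 10, C[2] = 9, C[3] = 1

C[1]: E(K, 1) = 10.
C[2]: E(K, 0) = 9.
C[3]: E(K, 8) = 1.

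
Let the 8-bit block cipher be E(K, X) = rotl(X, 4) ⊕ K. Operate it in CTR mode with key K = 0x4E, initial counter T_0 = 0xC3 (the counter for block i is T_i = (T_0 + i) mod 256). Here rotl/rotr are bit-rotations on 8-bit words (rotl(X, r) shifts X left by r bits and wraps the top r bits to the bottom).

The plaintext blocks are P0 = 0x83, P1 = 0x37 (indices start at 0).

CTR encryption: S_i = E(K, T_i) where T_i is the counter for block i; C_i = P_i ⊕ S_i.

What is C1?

C0: T = 0xC3, S = E(K, T) = 0x72; 0x83 ⊕ 0x72 = 0xF1.
C1: T = 0xC4, S = E(K, T) = 0x02; 0x37 ⊕ 0x02 = 0x35.

C1 = 0x35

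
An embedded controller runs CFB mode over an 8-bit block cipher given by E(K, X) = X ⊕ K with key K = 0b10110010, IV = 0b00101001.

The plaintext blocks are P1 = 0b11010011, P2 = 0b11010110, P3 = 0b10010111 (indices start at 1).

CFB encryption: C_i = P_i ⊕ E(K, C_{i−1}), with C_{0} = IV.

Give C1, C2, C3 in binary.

C1 = 0b01001000, C2 = 0b00101100, C3 = 0b00001001

C1: E(K, 0b00101001) = 0b10011011; 0b11010011 ⊕ 0b10011011 = 0b01001000.
C2: E(K, 0b01001000) = 0b11111010; 0b11010110 ⊕ 0b11111010 = 0b00101100.
C3: E(K, 0b00101100) = 0b10011110; 0b10010111 ⊕ 0b10011110 = 0b00001001.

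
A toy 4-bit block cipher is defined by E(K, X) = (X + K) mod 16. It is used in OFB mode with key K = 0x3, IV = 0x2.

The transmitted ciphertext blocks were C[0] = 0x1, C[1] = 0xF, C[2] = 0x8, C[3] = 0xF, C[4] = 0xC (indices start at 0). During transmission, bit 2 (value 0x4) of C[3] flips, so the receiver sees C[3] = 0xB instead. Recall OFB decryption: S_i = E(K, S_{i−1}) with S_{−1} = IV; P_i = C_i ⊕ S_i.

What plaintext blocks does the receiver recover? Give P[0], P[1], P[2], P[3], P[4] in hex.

P[0] = 0x4, P[1] = 0x7, P[2] = 0x3, P[3] = 0x5, P[4] = 0xD

Only C[3] changed, to 0xB. In OFB, a change in C_i flips the same bit in P_i only; the keystream is unaffected. Decrypting the received ciphertext:
P[0]: S = E(K, 0x2) = 0x5; 0x1 ⊕ 0x5 = 0x4.
P[1]: S = E(K, 0x5) = 0x8; 0xF ⊕ 0x8 = 0x7.
P[2]: S = E(K, 0x8) = 0xB; 0x8 ⊕ 0xB = 0x3.
P[3]: S = E(K, 0xB) = 0xE; 0xB ⊕ 0xE = 0x5.
P[4]: S = E(K, 0xE) = 0x1; 0xC ⊕ 0x1 = 0xD.
Blocks that differ from the original plaintext: P[3].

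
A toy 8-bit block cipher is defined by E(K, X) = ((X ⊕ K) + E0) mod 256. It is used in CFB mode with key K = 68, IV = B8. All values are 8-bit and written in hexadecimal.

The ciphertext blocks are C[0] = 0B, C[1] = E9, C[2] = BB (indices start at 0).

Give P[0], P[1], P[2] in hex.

P[0] = BB, P[1] = AA, P[2] = DA

CFB decryption: P_i = C_i ⊕ E(K, C_{i−1}), with C_{−1} = IV.
P[0]: E(K, B8) = B0; 0B ⊕ B0 = BB.
P[1]: E(K, 0B) = 43; E9 ⊕ 43 = AA.
P[2]: E(K, E9) = 61; BB ⊕ 61 = DA.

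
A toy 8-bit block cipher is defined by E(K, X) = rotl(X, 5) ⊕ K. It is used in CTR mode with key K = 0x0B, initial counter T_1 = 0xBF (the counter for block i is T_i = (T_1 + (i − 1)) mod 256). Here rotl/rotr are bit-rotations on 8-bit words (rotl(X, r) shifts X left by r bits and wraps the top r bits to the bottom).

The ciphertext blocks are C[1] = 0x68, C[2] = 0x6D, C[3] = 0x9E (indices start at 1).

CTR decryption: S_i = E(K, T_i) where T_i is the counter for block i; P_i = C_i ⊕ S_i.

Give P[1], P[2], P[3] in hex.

P[1] = 0x94, P[2] = 0x7E, P[3] = 0xAD

P[1]: T = 0xBF, S = E(K, T) = 0xFC; 0x68 ⊕ 0xFC = 0x94.
P[2]: T = 0xC0, S = E(K, T) = 0x13; 0x6D ⊕ 0x13 = 0x7E.
P[3]: T = 0xC1, S = E(K, T) = 0x33; 0x9E ⊕ 0x33 = 0xAD.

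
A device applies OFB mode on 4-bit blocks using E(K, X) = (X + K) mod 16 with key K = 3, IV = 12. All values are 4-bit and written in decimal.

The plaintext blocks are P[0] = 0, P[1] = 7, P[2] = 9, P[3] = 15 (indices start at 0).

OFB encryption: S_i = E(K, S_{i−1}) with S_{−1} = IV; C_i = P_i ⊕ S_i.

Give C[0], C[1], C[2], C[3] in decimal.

C[0]: S = E(K, 12) = 15; 0 ⊕ 15 = 15.
C[1]: S = E(K, 15) = 2; 7 ⊕ 2 = 5.
C[2]: S = E(K, 2) = 5; 9 ⊕ 5 = 12.
C[3]: S = E(K, 5) = 8; 15 ⊕ 8 = 7.

C[0] = 15, C[1] = 5, C[2] = 12, C[3] = 7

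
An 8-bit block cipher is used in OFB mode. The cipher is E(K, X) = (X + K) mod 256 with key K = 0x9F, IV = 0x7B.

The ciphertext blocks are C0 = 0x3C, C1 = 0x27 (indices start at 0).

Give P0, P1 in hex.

P0 = 0x26, P1 = 0x9E

OFB decryption: S_i = E(K, S_{i−1}) with S_{−1} = IV; P_i = C_i ⊕ S_i.
P0: S = E(K, 0x7B) = 0x1A; 0x3C ⊕ 0x1A = 0x26.
P1: S = E(K, 0x1A) = 0xB9; 0x27 ⊕ 0xB9 = 0x9E.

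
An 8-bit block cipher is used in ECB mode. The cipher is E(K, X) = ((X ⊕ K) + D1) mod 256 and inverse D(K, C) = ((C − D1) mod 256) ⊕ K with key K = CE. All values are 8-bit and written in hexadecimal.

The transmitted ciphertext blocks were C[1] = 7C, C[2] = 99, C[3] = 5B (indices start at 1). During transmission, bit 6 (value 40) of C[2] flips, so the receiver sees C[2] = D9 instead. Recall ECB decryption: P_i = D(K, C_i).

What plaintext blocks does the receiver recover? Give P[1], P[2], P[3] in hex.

Only C[2] changed, to D9. In ECB, a change in C_i affects only P_i. Decrypting the received ciphertext:
P[1]: D(K, 7C) = 65.
P[2]: D(K, D9) = C6.
P[3]: D(K, 5B) = 44.
Blocks that differ from the original plaintext: P[2].

P[1] = 65, P[2] = C6, P[3] = 44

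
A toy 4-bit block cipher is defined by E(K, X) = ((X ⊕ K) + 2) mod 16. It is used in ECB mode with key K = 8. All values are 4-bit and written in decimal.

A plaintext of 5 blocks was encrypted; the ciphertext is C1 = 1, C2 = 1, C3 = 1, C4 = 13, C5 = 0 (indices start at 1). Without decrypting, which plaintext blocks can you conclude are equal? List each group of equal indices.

P1 = P2 = P3

ECB encrypts each block independently with the same key, so equal ciphertext blocks imply equal plaintext blocks.
C1 = C2 = C3 = 1, so P1 = P2 = P3.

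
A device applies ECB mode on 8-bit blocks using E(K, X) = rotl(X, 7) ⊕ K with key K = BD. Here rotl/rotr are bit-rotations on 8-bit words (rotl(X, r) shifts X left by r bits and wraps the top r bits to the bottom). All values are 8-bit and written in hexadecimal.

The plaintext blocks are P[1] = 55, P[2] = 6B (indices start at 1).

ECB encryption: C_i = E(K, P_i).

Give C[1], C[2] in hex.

C[1]: E(K, 55) = 17.
C[2]: E(K, 6B) = 08.

C[1] = 17, C[2] = 08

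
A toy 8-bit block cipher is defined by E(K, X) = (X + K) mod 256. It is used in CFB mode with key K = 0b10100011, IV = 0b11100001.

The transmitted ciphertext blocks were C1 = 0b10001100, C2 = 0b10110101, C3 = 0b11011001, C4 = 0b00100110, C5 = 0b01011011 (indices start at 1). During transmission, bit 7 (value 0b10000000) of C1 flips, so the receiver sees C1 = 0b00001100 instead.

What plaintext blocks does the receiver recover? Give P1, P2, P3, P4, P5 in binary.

CFB decryption: P_i = C_i ⊕ E(K, C_{i−1}), with C_{0} = IV.
Only C1 changed, to 0b00001100. In CFB, a change in C_i flips the same bit in P_i and garbles P_{i+1}. Decrypting the received ciphertext:
P1: E(K, 0b11100001) = 0b10000100; 0b00001100 ⊕ 0b10000100 = 0b10001000.
P2: E(K, 0b00001100) = 0b10101111; 0b10110101 ⊕ 0b10101111 = 0b00011010.
P3: E(K, 0b10110101) = 0b01011000; 0b11011001 ⊕ 0b01011000 = 0b10000001.
P4: E(K, 0b11011001) = 0b01111100; 0b00100110 ⊕ 0b01111100 = 0b01011010.
P5: E(K, 0b00100110) = 0b11001001; 0b01011011 ⊕ 0b11001001 = 0b10010010.
Blocks that differ from the original plaintext: P1, P2.

P1 = 0b10001000, P2 = 0b00011010, P3 = 0b10000001, P4 = 0b01011010, P5 = 0b10010010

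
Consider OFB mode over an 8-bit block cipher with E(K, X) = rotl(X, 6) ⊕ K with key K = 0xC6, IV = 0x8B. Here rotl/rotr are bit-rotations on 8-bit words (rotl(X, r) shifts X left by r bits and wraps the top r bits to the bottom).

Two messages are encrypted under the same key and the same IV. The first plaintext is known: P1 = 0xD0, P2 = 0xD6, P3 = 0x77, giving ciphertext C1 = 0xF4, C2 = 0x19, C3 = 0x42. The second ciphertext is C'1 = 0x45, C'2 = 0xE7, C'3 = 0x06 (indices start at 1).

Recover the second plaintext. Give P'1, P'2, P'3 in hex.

In OFB with a reused IV, both messages share the same keystream S_i, so C_i ⊕ C'_i = P_i ⊕ P'_i and thus P'_i = P_i ⊕ C_i ⊕ C'_i.
P'1: 0xD0 ⊕ 0xF4 ⊕ 0x45 = 0x61.
P'2: 0xD6 ⊕ 0x19 ⊕ 0xE7 = 0x28.
P'3: 0x77 ⊕ 0x42 ⊕ 0x06 = 0x33.

P'1 = 0x61, P'2 = 0x28, P'3 = 0x33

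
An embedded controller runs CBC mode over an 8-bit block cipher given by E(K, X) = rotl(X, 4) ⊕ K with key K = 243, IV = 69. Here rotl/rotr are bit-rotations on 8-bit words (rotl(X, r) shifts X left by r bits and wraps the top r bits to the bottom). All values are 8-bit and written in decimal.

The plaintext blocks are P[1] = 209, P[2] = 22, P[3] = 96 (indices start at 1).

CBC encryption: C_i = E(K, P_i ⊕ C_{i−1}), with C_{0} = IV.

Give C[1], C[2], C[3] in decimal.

C[1]: P[1] ⊕ 69 = 148; E(K, 148) = 186.
C[2]: P[2] ⊕ 186 = 172; E(K, 172) = 57.
C[3]: P[3] ⊕ 57 = 89; E(K, 89) = 102.

C[1] = 186, C[2] = 57, C[3] = 102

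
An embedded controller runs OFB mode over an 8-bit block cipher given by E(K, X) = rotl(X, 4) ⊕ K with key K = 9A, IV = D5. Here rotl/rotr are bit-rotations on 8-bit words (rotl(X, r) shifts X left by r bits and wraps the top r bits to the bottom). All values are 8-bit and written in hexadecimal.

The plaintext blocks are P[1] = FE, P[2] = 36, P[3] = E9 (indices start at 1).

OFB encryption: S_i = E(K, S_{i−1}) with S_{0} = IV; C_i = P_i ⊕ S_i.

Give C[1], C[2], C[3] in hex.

C[1] = 39, C[2] = D0, C[3] = 1D

C[1]: S = E(K, D5) = C7; FE ⊕ C7 = 39.
C[2]: S = E(K, C7) = E6; 36 ⊕ E6 = D0.
C[3]: S = E(K, E6) = F4; E9 ⊕ F4 = 1D.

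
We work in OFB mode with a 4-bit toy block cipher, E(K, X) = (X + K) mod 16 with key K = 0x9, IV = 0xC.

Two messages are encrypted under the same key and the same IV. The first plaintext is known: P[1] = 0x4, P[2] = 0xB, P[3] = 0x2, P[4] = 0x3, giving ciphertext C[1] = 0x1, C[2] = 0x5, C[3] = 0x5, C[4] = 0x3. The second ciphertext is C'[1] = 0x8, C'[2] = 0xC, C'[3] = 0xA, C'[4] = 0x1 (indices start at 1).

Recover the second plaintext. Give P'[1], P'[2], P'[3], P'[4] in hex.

In OFB with a reused IV, both messages share the same keystream S_i, so C_i ⊕ C'_i = P_i ⊕ P'_i and thus P'_i = P_i ⊕ C_i ⊕ C'_i.
P'[1]: 0x4 ⊕ 0x1 ⊕ 0x8 = 0xD.
P'[2]: 0xB ⊕ 0x5 ⊕ 0xC = 0x2.
P'[3]: 0x2 ⊕ 0x5 ⊕ 0xA = 0xD.
P'[4]: 0x3 ⊕ 0x3 ⊕ 0x1 = 0x1.

P'[1] = 0xD, P'[2] = 0x2, P'[3] = 0xD, P'[4] = 0x1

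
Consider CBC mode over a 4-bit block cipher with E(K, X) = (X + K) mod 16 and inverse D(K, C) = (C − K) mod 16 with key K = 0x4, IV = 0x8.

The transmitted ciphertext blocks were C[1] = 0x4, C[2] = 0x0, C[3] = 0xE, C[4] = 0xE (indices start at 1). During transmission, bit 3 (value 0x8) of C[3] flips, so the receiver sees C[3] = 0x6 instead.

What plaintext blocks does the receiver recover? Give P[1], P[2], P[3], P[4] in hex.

CBC decryption: P_i = D(K, C_i) ⊕ C_{i−1}, with C_{0} = IV.
Only C[3] changed, to 0x6. In CBC, a change in C_i garbles P_i and flips the same bit in P_{i+1}. Decrypting the received ciphertext:
P[1]: D(K, 0x4) = 0x0; 0x0 ⊕ 0x8 = 0x8.
P[2]: D(K, 0x0) = 0xC; 0xC ⊕ 0x4 = 0x8.
P[3]: D(K, 0x6) = 0x2; 0x2 ⊕ 0x0 = 0x2.
P[4]: D(K, 0xE) = 0xA; 0xA ⊕ 0x6 = 0xC.
Blocks that differ from the original plaintext: P[3], P[4].

P[1] = 0x8, P[2] = 0x8, P[3] = 0x2, P[4] = 0xC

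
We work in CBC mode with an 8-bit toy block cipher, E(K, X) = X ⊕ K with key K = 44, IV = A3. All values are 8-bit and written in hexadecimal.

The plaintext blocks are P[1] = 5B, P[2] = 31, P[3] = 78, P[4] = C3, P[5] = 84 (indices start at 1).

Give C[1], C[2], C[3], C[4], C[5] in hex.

CBC encryption: C_i = E(K, P_i ⊕ C_{i−1}), with C_{0} = IV.
C[1]: P[1] ⊕ A3 = F8; E(K, F8) = BC.
C[2]: P[2] ⊕ BC = 8D; E(K, 8D) = C9.
C[3]: P[3] ⊕ C9 = B1; E(K, B1) = F5.
C[4]: P[4] ⊕ F5 = 36; E(K, 36) = 72.
C[5]: P[5] ⊕ 72 = F6; E(K, F6) = B2.

C[1] = BC, C[2] = C9, C[3] = F5, C[4] = 72, C[5] = B2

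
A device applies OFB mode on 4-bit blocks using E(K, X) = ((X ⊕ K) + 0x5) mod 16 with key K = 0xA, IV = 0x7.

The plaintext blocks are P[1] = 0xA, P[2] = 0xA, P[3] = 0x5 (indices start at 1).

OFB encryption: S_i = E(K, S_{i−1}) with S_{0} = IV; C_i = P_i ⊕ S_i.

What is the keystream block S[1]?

C[1]: S = E(K, 0x7) = 0x2; 0xA ⊕ 0x2 = 0x8.
So S[1] = 0x2.

0x2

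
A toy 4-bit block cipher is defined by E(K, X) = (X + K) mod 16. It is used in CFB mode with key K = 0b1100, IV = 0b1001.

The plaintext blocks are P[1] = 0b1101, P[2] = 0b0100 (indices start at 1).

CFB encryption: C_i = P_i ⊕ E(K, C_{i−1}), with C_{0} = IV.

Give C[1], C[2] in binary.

C[1]: E(K, 0b1001) = 0b0101; 0b1101 ⊕ 0b0101 = 0b1000.
C[2]: E(K, 0b1000) = 0b0100; 0b0100 ⊕ 0b0100 = 0b0000.

C[1] = 0b1000, C[2] = 0b0000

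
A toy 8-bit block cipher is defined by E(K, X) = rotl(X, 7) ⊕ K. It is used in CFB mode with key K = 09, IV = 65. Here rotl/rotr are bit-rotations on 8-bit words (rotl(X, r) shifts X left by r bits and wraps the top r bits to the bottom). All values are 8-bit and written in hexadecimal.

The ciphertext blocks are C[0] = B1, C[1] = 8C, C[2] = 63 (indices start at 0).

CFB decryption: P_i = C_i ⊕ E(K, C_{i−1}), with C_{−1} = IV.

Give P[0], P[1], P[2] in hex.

P[0]: E(K, 65) = BB; B1 ⊕ BB = 0A.
P[1]: E(K, B1) = D1; 8C ⊕ D1 = 5D.
P[2]: E(K, 8C) = 4F; 63 ⊕ 4F = 2C.

P[0] = 0A, P[1] = 5D, P[2] = 2C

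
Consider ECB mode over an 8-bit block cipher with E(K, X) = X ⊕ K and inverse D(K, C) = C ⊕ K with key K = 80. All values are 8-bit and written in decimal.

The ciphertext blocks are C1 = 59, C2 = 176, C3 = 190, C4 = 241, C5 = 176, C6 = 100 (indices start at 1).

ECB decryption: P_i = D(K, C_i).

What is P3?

P3: D(K, 190) = 238.

P3 = 238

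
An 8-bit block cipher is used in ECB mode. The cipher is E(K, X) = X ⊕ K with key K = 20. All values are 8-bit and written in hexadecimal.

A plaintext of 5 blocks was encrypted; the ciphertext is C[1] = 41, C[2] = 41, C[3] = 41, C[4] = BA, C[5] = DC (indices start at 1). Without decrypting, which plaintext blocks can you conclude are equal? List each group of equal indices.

ECB encrypts each block independently with the same key, so equal ciphertext blocks imply equal plaintext blocks.
C[1] = C[2] = C[3] = 41, so P[1] = P[2] = P[3].

P[1] = P[2] = P[3]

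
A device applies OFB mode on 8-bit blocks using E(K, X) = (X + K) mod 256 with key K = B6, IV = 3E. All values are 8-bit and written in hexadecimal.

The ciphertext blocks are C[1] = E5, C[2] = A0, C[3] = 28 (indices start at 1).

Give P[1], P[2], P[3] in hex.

P[1] = 11, P[2] = 0A, P[3] = 48

OFB decryption: S_i = E(K, S_{i−1}) with S_{0} = IV; P_i = C_i ⊕ S_i.
P[1]: S = E(K, 3E) = F4; E5 ⊕ F4 = 11.
P[2]: S = E(K, F4) = AA; A0 ⊕ AA = 0A.
P[3]: S = E(K, AA) = 60; 28 ⊕ 60 = 48.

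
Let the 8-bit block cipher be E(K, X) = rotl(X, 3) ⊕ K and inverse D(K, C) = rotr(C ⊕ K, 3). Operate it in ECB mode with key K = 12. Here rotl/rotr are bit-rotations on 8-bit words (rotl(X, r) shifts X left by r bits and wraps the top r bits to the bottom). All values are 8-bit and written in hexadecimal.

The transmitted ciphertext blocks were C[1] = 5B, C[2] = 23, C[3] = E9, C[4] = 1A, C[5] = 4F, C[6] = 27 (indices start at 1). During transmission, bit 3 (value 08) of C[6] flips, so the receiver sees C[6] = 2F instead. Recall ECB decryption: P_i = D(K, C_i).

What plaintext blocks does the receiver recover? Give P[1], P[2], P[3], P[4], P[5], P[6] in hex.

P[1] = 29, P[2] = 26, P[3] = 7F, P[4] = 01, P[5] = AB, P[6] = A7

Only C[6] changed, to 2F. In ECB, a change in C_i affects only P_i. Decrypting the received ciphertext:
P[1]: D(K, 5B) = 29.
P[2]: D(K, 23) = 26.
P[3]: D(K, E9) = 7F.
P[4]: D(K, 1A) = 01.
P[5]: D(K, 4F) = AB.
P[6]: D(K, 2F) = A7.
Blocks that differ from the original plaintext: P[6].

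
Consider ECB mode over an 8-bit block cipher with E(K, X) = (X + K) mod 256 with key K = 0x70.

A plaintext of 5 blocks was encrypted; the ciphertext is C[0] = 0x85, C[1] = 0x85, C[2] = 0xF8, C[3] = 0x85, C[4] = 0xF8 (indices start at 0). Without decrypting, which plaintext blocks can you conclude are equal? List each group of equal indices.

P[0] = P[1] = P[3]; P[2] = P[4]

ECB encrypts each block independently with the same key, so equal ciphertext blocks imply equal plaintext blocks.
C[0] = C[1] = C[3] = 0x85, so P[0] = P[1] = P[3].
C[2] = C[4] = 0xF8, so P[2] = P[4].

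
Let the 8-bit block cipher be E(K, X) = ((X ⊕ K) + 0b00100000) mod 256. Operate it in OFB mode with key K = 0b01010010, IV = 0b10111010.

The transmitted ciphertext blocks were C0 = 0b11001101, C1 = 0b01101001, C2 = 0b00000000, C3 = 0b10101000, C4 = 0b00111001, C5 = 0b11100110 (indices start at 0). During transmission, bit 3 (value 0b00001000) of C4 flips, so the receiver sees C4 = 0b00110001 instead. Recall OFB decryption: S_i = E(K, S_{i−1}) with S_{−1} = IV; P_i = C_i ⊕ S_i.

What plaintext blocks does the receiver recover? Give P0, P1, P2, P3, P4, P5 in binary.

P0 = 0b11000101, P1 = 0b00010011, P2 = 0b01001000, P3 = 0b10010010, P4 = 0b10111001, P5 = 0b00011100

Only C4 changed, to 0b00110001. In OFB, a change in C_i flips the same bit in P_i only; the keystream is unaffected. Decrypting the received ciphertext:
P0: S = E(K, 0b10111010) = 0b00001000; 0b11001101 ⊕ 0b00001000 = 0b11000101.
P1: S = E(K, 0b00001000) = 0b01111010; 0b01101001 ⊕ 0b01111010 = 0b00010011.
P2: S = E(K, 0b01111010) = 0b01001000; 0b00000000 ⊕ 0b01001000 = 0b01001000.
P3: S = E(K, 0b01001000) = 0b00111010; 0b10101000 ⊕ 0b00111010 = 0b10010010.
P4: S = E(K, 0b00111010) = 0b10001000; 0b00110001 ⊕ 0b10001000 = 0b10111001.
P5: S = E(K, 0b10001000) = 0b11111010; 0b11100110 ⊕ 0b11111010 = 0b00011100.
Blocks that differ from the original plaintext: P4.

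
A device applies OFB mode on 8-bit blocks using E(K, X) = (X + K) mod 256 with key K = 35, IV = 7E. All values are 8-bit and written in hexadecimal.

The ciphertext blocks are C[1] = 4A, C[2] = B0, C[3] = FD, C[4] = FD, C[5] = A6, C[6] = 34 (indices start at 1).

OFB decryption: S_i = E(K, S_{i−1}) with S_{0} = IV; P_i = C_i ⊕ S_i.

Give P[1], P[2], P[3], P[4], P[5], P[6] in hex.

P[1]: S = E(K, 7E) = B3; 4A ⊕ B3 = F9.
P[2]: S = E(K, B3) = E8; B0 ⊕ E8 = 58.
P[3]: S = E(K, E8) = 1D; FD ⊕ 1D = E0.
P[4]: S = E(K, 1D) = 52; FD ⊕ 52 = AF.
P[5]: S = E(K, 52) = 87; A6 ⊕ 87 = 21.
P[6]: S = E(K, 87) = BC; 34 ⊕ BC = 88.

P[1] = F9, P[2] = 58, P[3] = E0, P[4] = AF, P[5] = 21, P[6] = 88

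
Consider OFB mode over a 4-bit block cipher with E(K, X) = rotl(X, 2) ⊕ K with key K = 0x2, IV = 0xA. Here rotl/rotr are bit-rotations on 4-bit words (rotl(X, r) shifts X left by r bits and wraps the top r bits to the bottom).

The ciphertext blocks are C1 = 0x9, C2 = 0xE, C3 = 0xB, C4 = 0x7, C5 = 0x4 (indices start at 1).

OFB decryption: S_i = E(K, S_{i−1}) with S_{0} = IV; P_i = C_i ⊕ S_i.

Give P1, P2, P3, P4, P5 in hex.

P1: S = E(K, 0xA) = 0x8; 0x9 ⊕ 0x8 = 0x1.
P2: S = E(K, 0x8) = 0x0; 0xE ⊕ 0x0 = 0xE.
P3: S = E(K, 0x0) = 0x2; 0xB ⊕ 0x2 = 0x9.
P4: S = E(K, 0x2) = 0xA; 0x7 ⊕ 0xA = 0xD.
P5: S = E(K, 0xA) = 0x8; 0x4 ⊕ 0x8 = 0xC.

P1 = 0x1, P2 = 0xE, P3 = 0x9, P4 = 0xD, P5 = 0xC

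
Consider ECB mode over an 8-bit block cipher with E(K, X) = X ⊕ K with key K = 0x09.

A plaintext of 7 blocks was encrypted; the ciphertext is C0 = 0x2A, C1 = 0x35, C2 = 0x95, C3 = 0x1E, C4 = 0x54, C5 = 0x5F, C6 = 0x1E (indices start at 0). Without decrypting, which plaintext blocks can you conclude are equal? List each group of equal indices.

ECB encrypts each block independently with the same key, so equal ciphertext blocks imply equal plaintext blocks.
C3 = C6 = 0x1E, so P3 = P6.

P3 = P6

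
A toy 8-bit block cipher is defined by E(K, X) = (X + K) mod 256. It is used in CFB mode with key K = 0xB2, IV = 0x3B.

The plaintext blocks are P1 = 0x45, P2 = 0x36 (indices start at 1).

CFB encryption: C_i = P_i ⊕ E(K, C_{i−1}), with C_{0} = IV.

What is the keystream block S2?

C1: E(K, 0x3B) = 0xED; 0x45 ⊕ 0xED = 0xA8.
C2: E(K, 0xA8) = 0x5A; 0x36 ⊕ 0x5A = 0x6C.
So S2 = 0x5A.

0x5A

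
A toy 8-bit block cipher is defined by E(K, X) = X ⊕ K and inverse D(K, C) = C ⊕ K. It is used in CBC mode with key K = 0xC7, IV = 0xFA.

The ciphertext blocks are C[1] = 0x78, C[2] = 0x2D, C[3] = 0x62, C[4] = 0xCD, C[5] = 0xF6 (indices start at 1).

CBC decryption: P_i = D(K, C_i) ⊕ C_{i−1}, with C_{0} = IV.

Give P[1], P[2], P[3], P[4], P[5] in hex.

P[1] = 0x45, P[2] = 0x92, P[3] = 0x88, P[4] = 0x68, P[5] = 0xFC

P[1]: D(K, 0x78) = 0xBF; 0xBF ⊕ 0xFA = 0x45.
P[2]: D(K, 0x2D) = 0xEA; 0xEA ⊕ 0x78 = 0x92.
P[3]: D(K, 0x62) = 0xA5; 0xA5 ⊕ 0x2D = 0x88.
P[4]: D(K, 0xCD) = 0x0A; 0x0A ⊕ 0x62 = 0x68.
P[5]: D(K, 0xF6) = 0x31; 0x31 ⊕ 0xCD = 0xFC.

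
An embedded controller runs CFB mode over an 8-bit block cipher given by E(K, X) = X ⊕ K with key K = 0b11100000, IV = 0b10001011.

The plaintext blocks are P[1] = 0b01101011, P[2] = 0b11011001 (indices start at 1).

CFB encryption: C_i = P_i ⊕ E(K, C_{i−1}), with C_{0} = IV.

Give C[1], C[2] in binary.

C[1]: E(K, 0b10001011) = 0b01101011; 0b01101011 ⊕ 0b01101011 = 0b00000000.
C[2]: E(K, 0b00000000) = 0b11100000; 0b11011001 ⊕ 0b11100000 = 0b00111001.

C[1] = 0b00000000, C[2] = 0b00111001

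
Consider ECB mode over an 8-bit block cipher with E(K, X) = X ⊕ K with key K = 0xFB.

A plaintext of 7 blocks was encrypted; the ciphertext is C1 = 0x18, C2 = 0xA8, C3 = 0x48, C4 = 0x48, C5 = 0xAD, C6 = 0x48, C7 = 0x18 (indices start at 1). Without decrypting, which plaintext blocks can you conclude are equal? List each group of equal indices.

ECB encrypts each block independently with the same key, so equal ciphertext blocks imply equal plaintext blocks.
C1 = C7 = 0x18, so P1 = P7.
C3 = C4 = C6 = 0x48, so P3 = P4 = P6.

P1 = P7; P3 = P4 = P6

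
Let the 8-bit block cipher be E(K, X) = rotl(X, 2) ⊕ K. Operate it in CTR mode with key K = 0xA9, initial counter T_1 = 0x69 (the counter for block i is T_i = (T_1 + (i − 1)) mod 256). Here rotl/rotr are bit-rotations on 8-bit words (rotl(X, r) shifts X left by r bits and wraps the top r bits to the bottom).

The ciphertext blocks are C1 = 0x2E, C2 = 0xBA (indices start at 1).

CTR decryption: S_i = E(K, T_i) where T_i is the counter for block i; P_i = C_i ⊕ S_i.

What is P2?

P2: T = 0x6A, S = E(K, T) = 0x00; 0xBA ⊕ 0x00 = 0xBA.

P2 = 0xBA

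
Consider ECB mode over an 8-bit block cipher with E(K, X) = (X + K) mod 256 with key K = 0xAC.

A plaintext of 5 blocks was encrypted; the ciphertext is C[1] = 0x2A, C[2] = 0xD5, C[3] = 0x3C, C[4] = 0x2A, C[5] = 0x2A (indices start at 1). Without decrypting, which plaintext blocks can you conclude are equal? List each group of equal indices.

ECB encrypts each block independently with the same key, so equal ciphertext blocks imply equal plaintext blocks.
C[1] = C[4] = C[5] = 0x2A, so P[1] = P[4] = P[5].

P[1] = P[4] = P[5]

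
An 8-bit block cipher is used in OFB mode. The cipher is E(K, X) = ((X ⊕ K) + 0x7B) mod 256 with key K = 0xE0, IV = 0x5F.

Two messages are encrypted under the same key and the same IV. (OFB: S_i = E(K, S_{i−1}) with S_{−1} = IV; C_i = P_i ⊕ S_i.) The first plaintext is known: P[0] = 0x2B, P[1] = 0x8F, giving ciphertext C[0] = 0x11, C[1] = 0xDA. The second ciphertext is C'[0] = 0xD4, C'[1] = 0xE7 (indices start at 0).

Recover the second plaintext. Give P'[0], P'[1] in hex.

P'[0] = 0xEE, P'[1] = 0xB2

In OFB with a reused IV, both messages share the same keystream S_i, so C_i ⊕ C'_i = P_i ⊕ P'_i and thus P'_i = P_i ⊕ C_i ⊕ C'_i.
P'[0]: 0x2B ⊕ 0x11 ⊕ 0xD4 = 0xEE.
P'[1]: 0x8F ⊕ 0xDA ⊕ 0xE7 = 0xB2.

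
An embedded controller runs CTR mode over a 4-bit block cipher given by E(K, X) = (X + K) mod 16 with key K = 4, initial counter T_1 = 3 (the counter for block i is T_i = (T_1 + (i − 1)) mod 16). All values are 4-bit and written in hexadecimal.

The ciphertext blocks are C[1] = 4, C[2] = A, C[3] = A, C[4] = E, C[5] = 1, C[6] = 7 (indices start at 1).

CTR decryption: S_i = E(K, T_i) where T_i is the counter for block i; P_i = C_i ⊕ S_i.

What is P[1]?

P[1]: T = 3, S = E(K, T) = 7; 4 ⊕ 7 = 3.

P[1] = 3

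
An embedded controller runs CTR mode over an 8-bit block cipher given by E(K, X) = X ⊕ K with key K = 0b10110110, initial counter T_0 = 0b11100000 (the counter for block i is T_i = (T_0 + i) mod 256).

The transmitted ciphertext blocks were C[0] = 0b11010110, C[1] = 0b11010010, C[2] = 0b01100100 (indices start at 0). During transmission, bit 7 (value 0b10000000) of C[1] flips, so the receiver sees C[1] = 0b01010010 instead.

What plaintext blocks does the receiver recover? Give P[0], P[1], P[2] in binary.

CTR decryption: S_i = E(K, T_i) where T_i is the counter for block i; P_i = C_i ⊕ S_i.
Only C[1] changed, to 0b01010010. In CTR, a change in C_i flips the same bit in P_i only; the keystream is unaffected. Decrypting the received ciphertext:
P[0]: T = 0b11100000, S = E(K, T) = 0b01010110; 0b11010110 ⊕ 0b01010110 = 0b10000000.
P[1]: T = 0b11100001, S = E(K, T) = 0b01010111; 0b01010010 ⊕ 0b01010111 = 0b00000101.
P[2]: T = 0b11100010, S = E(K, T) = 0b01010100; 0b01100100 ⊕ 0b01010100 = 0b00110000.
Blocks that differ from the original plaintext: P[1].

P[0] = 0b10000000, P[1] = 0b00000101, P[2] = 0b00110000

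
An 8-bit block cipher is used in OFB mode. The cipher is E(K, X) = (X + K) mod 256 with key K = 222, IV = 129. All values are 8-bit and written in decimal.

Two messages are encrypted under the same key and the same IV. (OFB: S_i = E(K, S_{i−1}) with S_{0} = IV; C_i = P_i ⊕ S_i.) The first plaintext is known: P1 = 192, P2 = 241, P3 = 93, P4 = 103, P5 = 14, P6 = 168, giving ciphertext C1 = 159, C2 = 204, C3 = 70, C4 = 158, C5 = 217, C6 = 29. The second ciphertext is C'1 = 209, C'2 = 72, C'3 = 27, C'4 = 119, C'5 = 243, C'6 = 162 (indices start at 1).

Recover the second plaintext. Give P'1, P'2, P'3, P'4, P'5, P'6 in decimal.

P'1 = 142, P'2 = 117, P'3 = 0, P'4 = 142, P'5 = 36, P'6 = 23

In OFB with a reused IV, both messages share the same keystream S_i, so C_i ⊕ C'_i = P_i ⊕ P'_i and thus P'_i = P_i ⊕ C_i ⊕ C'_i.
P'1: 192 ⊕ 159 ⊕ 209 = 142.
P'2: 241 ⊕ 204 ⊕ 72 = 117.
P'3: 93 ⊕ 70 ⊕ 27 = 0.
P'4: 103 ⊕ 158 ⊕ 119 = 142.
P'5: 14 ⊕ 217 ⊕ 243 = 36.
P'6: 168 ⊕ 29 ⊕ 162 = 23.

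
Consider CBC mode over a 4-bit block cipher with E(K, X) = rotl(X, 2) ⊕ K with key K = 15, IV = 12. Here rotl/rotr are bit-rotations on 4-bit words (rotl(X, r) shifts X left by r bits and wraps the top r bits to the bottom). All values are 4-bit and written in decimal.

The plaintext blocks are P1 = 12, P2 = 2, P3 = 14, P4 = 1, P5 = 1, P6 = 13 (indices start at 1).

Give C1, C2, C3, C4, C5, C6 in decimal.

C1 = 15, C2 = 8, C3 = 6, C4 = 2, C5 = 3, C6 = 4

CBC encryption: C_i = E(K, P_i ⊕ C_{i−1}), with C_{0} = IV.
C1: P1 ⊕ 12 = 0; E(K, 0) = 15.
C2: P2 ⊕ 15 = 13; E(K, 13) = 8.
C3: P3 ⊕ 8 = 6; E(K, 6) = 6.
C4: P4 ⊕ 6 = 7; E(K, 7) = 2.
C5: P5 ⊕ 2 = 3; E(K, 3) = 3.
C6: P6 ⊕ 3 = 14; E(K, 14) = 4.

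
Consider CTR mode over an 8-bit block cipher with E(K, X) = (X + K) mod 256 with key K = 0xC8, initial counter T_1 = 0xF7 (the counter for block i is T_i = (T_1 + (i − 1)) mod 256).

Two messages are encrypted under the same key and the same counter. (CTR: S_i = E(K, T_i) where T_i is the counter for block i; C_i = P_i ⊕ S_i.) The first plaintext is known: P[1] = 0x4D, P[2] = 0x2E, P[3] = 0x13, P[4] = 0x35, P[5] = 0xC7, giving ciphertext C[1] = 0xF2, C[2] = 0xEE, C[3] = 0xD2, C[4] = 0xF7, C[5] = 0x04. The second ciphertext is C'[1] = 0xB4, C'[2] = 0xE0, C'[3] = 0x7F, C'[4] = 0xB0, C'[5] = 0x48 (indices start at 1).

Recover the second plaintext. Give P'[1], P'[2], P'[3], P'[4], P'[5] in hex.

P'[1] = 0x0B, P'[2] = 0x20, P'[3] = 0xBE, P'[4] = 0x72, P'[5] = 0x8B

In CTR with a reused counter, both messages share the same keystream S_i, so C_i ⊕ C'_i = P_i ⊕ P'_i and thus P'_i = P_i ⊕ C_i ⊕ C'_i.
P'[1]: 0x4D ⊕ 0xF2 ⊕ 0xB4 = 0x0B.
P'[2]: 0x2E ⊕ 0xEE ⊕ 0xE0 = 0x20.
P'[3]: 0x13 ⊕ 0xD2 ⊕ 0x7F = 0xBE.
P'[4]: 0x35 ⊕ 0xF7 ⊕ 0xB0 = 0x72.
P'[5]: 0xC7 ⊕ 0x04 ⊕ 0x48 = 0x8B.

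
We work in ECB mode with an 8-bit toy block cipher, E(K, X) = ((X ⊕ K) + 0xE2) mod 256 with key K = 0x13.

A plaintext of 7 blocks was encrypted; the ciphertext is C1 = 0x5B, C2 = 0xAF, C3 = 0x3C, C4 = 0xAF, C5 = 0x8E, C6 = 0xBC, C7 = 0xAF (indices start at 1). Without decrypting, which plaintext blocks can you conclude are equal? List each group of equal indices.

ECB encrypts each block independently with the same key, so equal ciphertext blocks imply equal plaintext blocks.
C2 = C4 = C7 = 0xAF, so P2 = P4 = P7.

P2 = P4 = P7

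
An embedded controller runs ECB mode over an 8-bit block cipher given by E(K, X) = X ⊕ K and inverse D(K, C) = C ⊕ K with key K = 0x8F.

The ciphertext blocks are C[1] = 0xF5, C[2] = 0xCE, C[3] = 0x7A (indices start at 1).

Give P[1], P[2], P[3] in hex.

P[1] = 0x7A, P[2] = 0x41, P[3] = 0xF5

ECB decryption: P_i = D(K, C_i).
P[1]: D(K, 0xF5) = 0x7A.
P[2]: D(K, 0xCE) = 0x41.
P[3]: D(K, 0x7A) = 0xF5.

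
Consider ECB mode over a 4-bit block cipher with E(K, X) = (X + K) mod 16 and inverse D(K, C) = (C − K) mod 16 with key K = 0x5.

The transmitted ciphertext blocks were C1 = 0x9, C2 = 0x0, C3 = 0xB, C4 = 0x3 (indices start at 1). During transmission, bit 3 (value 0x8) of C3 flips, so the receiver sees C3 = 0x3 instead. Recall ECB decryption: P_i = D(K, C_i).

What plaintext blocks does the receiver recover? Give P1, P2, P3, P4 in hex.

Only C3 changed, to 0x3. In ECB, a change in C_i affects only P_i. Decrypting the received ciphertext:
P1: D(K, 0x9) = 0x4.
P2: D(K, 0x0) = 0xB.
P3: D(K, 0x3) = 0xE.
P4: D(K, 0x3) = 0xE.
Blocks that differ from the original plaintext: P3.

P1 = 0x4, P2 = 0xB, P3 = 0xE, P4 = 0xE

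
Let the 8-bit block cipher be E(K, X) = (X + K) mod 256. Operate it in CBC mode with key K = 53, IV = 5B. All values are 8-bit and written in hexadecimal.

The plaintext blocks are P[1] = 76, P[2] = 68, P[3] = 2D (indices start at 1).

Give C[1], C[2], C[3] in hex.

CBC encryption: C_i = E(K, P_i ⊕ C_{i−1}), with C_{0} = IV.
C[1]: P[1] ⊕ 5B = 2D; E(K, 2D) = 80.
C[2]: P[2] ⊕ 80 = E8; E(K, E8) = 3B.
C[3]: P[3] ⊕ 3B = 16; E(K, 16) = 69.

C[1] = 80, C[2] = 3B, C[3] = 69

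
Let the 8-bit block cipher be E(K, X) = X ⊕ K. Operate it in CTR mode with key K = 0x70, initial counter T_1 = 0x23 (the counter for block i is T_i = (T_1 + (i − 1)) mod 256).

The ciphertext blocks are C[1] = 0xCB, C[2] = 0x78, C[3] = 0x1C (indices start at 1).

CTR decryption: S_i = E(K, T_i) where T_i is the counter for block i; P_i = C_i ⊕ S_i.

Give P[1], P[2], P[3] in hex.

P[1]: T = 0x23, S = E(K, T) = 0x53; 0xCB ⊕ 0x53 = 0x98.
P[2]: T = 0x24, S = E(K, T) = 0x54; 0x78 ⊕ 0x54 = 0x2C.
P[3]: T = 0x25, S = E(K, T) = 0x55; 0x1C ⊕ 0x55 = 0x49.

P[1] = 0x98, P[2] = 0x2C, P[3] = 0x49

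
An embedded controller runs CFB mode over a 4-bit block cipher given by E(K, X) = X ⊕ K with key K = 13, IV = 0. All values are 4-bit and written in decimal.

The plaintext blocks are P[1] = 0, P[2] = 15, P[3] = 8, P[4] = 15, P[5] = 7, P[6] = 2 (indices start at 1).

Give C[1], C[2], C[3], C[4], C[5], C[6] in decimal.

CFB encryption: C_i = P_i ⊕ E(K, C_{i−1}), with C_{0} = IV.
C[1]: E(K, 0) = 13; 0 ⊕ 13 = 13.
C[2]: E(K, 13) = 0; 15 ⊕ 0 = 15.
C[3]: E(K, 15) = 2; 8 ⊕ 2 = 10.
C[4]: E(K, 10) = 7; 15 ⊕ 7 = 8.
C[5]: E(K, 8) = 5; 7 ⊕ 5 = 2.
C[6]: E(K, 2) = 15; 2 ⊕ 15 = 13.

C[1] = 13, C[2] = 15, C[3] = 10, C[4] = 8, C[5] = 2, C[6] = 13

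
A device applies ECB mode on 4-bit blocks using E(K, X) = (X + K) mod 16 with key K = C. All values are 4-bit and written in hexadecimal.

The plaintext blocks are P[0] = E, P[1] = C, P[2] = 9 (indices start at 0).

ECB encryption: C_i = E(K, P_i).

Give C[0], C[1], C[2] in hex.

C[0]: E(K, E) = A.
C[1]: E(K, C) = 8.
C[2]: E(K, 9) = 5.

C[0] = A, C[1] = 8, C[2] = 5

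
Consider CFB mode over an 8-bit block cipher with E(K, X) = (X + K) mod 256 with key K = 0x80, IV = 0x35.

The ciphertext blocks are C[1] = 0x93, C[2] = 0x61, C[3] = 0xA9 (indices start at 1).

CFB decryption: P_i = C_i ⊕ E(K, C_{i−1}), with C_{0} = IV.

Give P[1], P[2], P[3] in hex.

P[1] = 0x26, P[2] = 0x72, P[3] = 0x48

P[1]: E(K, 0x35) = 0xB5; 0x93 ⊕ 0xB5 = 0x26.
P[2]: E(K, 0x93) = 0x13; 0x61 ⊕ 0x13 = 0x72.
P[3]: E(K, 0x61) = 0xE1; 0xA9 ⊕ 0xE1 = 0x48.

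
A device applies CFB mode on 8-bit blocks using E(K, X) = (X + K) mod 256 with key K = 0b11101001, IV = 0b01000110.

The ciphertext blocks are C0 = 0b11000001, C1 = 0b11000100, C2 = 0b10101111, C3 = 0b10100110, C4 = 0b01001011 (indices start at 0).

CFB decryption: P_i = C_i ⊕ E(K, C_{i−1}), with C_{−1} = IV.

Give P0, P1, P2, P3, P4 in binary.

P0: E(K, 0b01000110) = 0b00101111; 0b11000001 ⊕ 0b00101111 = 0b11101110.
P1: E(K, 0b11000001) = 0b10101010; 0b11000100 ⊕ 0b10101010 = 0b01101110.
P2: E(K, 0b11000100) = 0b10101101; 0b10101111 ⊕ 0b10101101 = 0b00000010.
P3: E(K, 0b10101111) = 0b10011000; 0b10100110 ⊕ 0b10011000 = 0b00111110.
P4: E(K, 0b10100110) = 0b10001111; 0b01001011 ⊕ 0b10001111 = 0b11000100.

P0 = 0b11101110, P1 = 0b01101110, P2 = 0b00000010, P3 = 0b00111110, P4 = 0b11000100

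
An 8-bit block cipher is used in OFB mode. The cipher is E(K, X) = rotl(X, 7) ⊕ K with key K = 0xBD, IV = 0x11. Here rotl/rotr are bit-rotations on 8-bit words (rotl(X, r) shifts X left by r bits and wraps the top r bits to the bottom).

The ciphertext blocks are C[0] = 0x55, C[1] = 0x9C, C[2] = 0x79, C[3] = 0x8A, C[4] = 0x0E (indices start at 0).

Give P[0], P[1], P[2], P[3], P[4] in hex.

OFB decryption: S_i = E(K, S_{i−1}) with S_{−1} = IV; P_i = C_i ⊕ S_i.
P[0]: S = E(K, 0x11) = 0x35; 0x55 ⊕ 0x35 = 0x60.
P[1]: S = E(K, 0x35) = 0x27; 0x9C ⊕ 0x27 = 0xBB.
P[2]: S = E(K, 0x27) = 0x2E; 0x79 ⊕ 0x2E = 0x57.
P[3]: S = E(K, 0x2E) = 0xAA; 0x8A ⊕ 0xAA = 0x20.
P[4]: S = E(K, 0xAA) = 0xE8; 0x0E ⊕ 0xE8 = 0xE6.

P[0] = 0x60, P[1] = 0xBB, P[2] = 0x57, P[3] = 0x20, P[4] = 0xE6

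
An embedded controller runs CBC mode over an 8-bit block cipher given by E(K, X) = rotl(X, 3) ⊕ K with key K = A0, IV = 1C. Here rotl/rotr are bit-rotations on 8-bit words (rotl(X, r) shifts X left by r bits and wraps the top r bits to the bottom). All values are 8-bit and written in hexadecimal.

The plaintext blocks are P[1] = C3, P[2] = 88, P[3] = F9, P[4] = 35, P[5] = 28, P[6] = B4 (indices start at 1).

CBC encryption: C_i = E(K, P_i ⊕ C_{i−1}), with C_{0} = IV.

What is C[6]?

C[1]: P[1] ⊕ 1C = DF; E(K, DF) = 5E.
C[2]: P[2] ⊕ 5E = D6; E(K, D6) = 16.
C[3]: P[3] ⊕ 16 = EF; E(K, EF) = DF.
C[4]: P[4] ⊕ DF = EA; E(K, EA) = F7.
C[5]: P[5] ⊕ F7 = DF; E(K, DF) = 5E.
C[6]: P[6] ⊕ 5E = EA; E(K, EA) = F7.

C[6] = F7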